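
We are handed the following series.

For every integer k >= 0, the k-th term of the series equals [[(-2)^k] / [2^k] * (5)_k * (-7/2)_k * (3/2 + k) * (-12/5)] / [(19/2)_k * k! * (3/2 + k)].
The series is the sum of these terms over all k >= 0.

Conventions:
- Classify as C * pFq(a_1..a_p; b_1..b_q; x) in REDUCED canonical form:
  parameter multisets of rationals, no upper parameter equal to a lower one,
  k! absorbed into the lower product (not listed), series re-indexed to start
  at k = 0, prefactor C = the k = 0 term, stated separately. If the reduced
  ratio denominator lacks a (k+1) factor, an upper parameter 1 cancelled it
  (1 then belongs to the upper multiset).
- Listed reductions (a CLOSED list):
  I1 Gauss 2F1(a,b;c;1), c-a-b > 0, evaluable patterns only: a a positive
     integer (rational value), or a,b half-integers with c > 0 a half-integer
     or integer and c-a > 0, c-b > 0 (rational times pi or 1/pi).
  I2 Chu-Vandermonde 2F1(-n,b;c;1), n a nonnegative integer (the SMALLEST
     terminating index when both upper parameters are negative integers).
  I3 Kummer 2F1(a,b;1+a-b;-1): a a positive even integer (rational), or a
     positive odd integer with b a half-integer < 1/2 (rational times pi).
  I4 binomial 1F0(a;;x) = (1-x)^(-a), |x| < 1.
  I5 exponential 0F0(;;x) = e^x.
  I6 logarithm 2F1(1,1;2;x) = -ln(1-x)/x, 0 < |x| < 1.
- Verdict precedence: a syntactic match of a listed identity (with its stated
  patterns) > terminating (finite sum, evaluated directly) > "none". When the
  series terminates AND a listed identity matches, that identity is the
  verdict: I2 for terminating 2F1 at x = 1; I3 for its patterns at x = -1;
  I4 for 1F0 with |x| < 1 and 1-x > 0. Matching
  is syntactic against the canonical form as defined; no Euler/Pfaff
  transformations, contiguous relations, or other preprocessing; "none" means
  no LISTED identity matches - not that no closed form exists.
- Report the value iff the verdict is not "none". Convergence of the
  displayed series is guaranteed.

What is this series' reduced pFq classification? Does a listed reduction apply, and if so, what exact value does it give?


The series (x = -1) is 2F1: upper {-7/2, 5}, lower {19/2}, prefactor -12/5. Verdict: Kummer's theorem (I3) fires (x = -1; c = 19/2 equals 1+a-b for upper {-7/2, 5}: listed pattern). Exact value: (-459459/131072) * pi.

The tell: with t_0 = -12/5, the two k-th powers (C = -12/5) combine into one argument.
Ratio: r(k) = (-1) * (k-7/2) (k+5) / [(k+19/2) (k+1)] - rational; roots negated = parameters, x = (-1), C = -12/5.


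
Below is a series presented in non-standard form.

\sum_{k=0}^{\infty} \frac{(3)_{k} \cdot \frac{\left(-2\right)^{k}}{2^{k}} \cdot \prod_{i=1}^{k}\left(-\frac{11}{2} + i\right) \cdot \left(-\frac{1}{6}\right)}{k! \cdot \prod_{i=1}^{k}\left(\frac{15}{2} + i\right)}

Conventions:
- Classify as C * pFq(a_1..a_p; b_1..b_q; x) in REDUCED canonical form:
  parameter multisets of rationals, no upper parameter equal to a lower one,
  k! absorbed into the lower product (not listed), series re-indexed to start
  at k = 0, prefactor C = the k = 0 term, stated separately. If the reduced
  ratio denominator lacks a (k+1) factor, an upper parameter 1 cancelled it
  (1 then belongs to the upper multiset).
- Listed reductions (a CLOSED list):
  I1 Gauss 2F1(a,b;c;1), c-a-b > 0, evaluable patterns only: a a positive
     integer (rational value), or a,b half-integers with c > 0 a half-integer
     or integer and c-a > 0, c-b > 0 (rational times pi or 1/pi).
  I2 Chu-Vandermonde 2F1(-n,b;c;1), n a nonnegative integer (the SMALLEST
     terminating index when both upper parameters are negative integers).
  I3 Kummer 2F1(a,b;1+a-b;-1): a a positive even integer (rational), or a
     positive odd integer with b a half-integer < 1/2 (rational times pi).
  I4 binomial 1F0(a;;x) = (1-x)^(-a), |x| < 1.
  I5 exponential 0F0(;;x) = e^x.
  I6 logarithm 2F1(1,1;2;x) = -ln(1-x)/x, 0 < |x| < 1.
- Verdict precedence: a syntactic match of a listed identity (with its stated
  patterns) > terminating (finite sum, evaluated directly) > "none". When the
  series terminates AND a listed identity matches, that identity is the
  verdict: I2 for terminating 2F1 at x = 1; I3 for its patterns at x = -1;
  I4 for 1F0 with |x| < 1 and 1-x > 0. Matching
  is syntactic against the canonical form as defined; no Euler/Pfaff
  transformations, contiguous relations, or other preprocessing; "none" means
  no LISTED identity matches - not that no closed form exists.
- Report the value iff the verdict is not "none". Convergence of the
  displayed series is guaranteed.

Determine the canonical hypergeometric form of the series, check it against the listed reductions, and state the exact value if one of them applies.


This is -\frac{1}{6} * 2F1(-\frac{9}{2}, 3; \frac{17}{2}; -1) in reduced canonical form. Verdict: Kummer's theorem (I3) fires (x = -1; c = \frac{17}{2} equals 1+a-b for upper {-\frac{9}{2}, 3}: listed pattern). Value: \left(-\frac{15015}{65536}\right) \cdot \pi.

Structural cue: with t_0 = -\frac{1}{6}, the two k-th powers (prefactor -1/6) combine into one argument.
Adjacent-term ratio: r(k) = -1 * (k-\frac{9}{2}) (k+3) / [(k+\frac{17}{2}) (k+1)] ; factor over Q: parameters, x = -1, and C = -\frac{1}{6}.


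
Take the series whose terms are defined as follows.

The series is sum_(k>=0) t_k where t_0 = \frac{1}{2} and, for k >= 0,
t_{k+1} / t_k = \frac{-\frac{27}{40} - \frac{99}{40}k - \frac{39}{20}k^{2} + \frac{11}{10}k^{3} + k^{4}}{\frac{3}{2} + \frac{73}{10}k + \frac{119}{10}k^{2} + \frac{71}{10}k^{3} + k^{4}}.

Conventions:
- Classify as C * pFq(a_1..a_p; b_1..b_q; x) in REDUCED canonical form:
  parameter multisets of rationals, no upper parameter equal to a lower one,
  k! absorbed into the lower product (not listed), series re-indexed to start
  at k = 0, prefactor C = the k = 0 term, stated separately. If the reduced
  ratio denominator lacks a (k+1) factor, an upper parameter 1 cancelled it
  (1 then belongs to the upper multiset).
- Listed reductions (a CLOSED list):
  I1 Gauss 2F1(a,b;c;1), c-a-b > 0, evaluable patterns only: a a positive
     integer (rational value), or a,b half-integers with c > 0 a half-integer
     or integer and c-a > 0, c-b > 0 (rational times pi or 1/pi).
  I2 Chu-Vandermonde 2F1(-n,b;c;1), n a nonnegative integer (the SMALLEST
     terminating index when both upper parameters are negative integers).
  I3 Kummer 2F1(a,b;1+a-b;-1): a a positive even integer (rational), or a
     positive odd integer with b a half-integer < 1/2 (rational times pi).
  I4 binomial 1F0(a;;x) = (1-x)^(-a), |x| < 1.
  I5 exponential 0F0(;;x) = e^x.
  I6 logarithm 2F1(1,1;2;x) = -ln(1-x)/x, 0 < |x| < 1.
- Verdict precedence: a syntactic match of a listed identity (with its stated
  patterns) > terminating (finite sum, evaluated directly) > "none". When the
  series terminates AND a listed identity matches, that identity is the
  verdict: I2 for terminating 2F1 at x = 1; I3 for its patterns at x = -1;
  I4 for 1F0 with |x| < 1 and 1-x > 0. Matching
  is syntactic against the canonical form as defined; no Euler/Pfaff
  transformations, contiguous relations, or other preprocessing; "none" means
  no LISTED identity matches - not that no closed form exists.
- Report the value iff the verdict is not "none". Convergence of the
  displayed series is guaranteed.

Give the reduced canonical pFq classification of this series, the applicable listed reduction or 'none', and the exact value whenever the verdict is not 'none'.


With C = \frac{1}{2}: the canonical form is 2F1(-\frac{3}{2}, \frac{3}{2}; 5; 1). Verdict: the half-integer Gauss pattern (I1) fires (x = 1; upper {-\frac{3}{2}, \frac{3}{2}} half-integers, c = 5 in the evaluable pattern). Hence: \frac{16384}{17325} / \pi.

Structural cue: t_0 being \frac{1}{2}, the parameter 3/5 appears in both the upper and lower lists and cancels (alongside the other common factor).
Step ratio: r(k) = 1 * (k-\frac{3}{2}) (k+\frac{3}{2}) / [(k+5) (k+1)] - rational in k. x = 1; t_0 = \frac{1}{2}; negate the roots.


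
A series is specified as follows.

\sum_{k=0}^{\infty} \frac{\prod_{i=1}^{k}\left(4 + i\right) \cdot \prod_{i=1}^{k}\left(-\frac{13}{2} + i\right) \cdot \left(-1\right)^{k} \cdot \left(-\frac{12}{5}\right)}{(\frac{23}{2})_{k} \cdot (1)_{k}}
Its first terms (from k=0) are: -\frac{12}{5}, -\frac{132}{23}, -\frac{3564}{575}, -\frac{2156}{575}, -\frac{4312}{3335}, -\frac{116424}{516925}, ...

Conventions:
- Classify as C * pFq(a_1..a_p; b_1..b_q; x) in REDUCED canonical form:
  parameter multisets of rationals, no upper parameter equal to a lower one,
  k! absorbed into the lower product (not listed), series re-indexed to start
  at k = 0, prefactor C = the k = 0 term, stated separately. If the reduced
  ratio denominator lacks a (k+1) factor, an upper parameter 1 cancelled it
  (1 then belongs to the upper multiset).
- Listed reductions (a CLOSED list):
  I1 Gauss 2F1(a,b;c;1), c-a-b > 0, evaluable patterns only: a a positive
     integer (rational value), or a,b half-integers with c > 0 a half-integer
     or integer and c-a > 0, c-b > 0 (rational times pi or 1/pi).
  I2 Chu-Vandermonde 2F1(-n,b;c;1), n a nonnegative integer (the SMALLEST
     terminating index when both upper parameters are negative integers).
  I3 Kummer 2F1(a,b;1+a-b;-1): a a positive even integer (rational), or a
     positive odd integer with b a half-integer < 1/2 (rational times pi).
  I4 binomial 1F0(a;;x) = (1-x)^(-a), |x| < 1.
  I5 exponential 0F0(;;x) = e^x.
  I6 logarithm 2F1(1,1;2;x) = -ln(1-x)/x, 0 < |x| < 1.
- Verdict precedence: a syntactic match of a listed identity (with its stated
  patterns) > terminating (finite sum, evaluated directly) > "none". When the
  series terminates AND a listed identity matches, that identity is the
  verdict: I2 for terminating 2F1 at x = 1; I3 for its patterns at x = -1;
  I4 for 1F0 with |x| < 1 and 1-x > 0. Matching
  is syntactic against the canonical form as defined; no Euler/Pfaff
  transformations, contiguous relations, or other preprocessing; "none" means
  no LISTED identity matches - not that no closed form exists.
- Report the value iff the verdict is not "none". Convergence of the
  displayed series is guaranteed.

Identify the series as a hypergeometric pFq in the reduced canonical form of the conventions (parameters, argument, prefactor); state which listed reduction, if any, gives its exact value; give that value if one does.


First insight: from the first term -\frac{12}{5}: the running product (C = -12/5) telescopes to a rising factorial.
Step ratio: r(k) = -1 * (k-\frac{11}{2}) (k+5) / [(k+\frac{23}{2}) (k+1)] - rational in k. x = -1; t_0 = -\frac{12}{5}; negate the roots.

Prefactor -\frac{12}{5}, argument -1: 2F1 with upper {-\frac{11}{2}, 5} over lower {\frac{23}{2}}. Verdict at x = -1: Kummer's theorem (I3) matches (x = -1; c = \frac{23}{2} equals 1+a-b for upper {-\frac{11}{2}, 5}: listed pattern). Its exact value is \left(-\frac{26189163}{4194304}\right) \cdot \pi.


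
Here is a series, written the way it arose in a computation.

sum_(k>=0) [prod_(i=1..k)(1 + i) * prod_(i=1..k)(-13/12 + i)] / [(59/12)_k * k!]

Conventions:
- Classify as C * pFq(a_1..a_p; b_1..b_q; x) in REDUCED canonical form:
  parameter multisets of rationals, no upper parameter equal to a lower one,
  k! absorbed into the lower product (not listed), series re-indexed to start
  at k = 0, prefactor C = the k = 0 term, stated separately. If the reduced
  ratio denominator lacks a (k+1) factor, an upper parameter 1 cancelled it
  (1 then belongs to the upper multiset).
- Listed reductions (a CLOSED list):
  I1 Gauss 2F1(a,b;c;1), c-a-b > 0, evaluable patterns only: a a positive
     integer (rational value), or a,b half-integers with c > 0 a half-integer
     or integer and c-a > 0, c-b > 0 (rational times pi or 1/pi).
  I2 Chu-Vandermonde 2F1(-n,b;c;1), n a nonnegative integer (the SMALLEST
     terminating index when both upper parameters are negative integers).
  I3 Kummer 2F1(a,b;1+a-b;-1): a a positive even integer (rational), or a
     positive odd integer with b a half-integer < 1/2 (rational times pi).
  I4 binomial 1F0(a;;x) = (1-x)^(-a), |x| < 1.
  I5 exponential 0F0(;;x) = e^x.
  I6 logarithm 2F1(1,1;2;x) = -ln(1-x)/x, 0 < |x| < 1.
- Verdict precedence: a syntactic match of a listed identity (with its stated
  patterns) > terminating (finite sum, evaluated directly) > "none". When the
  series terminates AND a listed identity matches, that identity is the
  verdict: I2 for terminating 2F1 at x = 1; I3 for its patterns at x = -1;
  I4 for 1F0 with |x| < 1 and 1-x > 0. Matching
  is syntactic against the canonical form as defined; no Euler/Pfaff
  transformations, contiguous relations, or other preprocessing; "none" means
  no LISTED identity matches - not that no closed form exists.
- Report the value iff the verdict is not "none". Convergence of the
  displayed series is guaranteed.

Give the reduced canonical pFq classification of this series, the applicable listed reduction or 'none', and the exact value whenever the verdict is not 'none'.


This is 1 * 2F1(-1/12, 2; 59/12; 1) in reduced canonical form. Verdict at x = 1: Gauss (I1, integer-parameter pattern) matches (x = 1: the Gamma ratio telescopes since c-a-b = 3 > 0 and a = 2 in Z>0). Sum: 1645/1728.

Key step: t_0 being 1, the running product (prefactor 1) telescopes to a rising factorial.
Step ratio: r(k) = 1 * (k-1/12) (k+2) / [(k+59/12) (k+1)] - rational; roots negated = parameters, x = 1, C = 1.


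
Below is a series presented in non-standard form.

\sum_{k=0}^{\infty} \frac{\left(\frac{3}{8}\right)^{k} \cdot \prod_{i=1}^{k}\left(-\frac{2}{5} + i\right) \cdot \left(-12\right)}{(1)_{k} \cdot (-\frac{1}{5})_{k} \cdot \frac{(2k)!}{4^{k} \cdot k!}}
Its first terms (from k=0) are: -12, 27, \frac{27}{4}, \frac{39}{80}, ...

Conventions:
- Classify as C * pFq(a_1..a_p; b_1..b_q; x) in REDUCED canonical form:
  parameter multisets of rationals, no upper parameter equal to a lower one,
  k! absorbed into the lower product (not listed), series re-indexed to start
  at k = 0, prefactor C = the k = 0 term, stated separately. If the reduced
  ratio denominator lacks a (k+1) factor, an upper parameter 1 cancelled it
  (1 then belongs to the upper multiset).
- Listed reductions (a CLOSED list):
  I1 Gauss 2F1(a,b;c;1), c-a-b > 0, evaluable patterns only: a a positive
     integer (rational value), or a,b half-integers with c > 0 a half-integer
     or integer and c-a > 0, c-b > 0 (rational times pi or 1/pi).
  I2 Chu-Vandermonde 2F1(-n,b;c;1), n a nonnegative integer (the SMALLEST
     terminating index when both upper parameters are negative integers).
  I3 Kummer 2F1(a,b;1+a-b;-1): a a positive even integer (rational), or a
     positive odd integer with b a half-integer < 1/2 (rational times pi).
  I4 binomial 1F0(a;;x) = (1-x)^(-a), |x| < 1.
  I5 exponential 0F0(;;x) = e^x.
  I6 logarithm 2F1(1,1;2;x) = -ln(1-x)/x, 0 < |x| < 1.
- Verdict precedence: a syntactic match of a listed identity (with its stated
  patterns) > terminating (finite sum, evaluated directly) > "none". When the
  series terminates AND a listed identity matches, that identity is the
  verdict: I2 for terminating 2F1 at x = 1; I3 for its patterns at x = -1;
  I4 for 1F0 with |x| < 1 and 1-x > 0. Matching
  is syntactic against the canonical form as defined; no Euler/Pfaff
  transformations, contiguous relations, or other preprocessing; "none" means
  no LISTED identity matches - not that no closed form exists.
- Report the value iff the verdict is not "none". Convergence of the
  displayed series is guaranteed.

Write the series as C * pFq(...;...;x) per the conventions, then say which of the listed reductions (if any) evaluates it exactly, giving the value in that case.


With C = -12: the canonical form is 1F2(\frac{3}{5}; -\frac{1}{5}, \frac{1}{2}; \frac{3}{8}). Verdict: none - at argument \frac{3}{8} the multisets {\frac{3}{5}} ; {-\frac{1}{5}, \frac{1}{2}} match no listed identity.

The tell: x = \frac{3}{8} and the lower (2k)!/(4^k k!) block (C = -12, x = 3/8) is (1/2)_k.
Ratio: r(k) = \frac{3}{8} * (k+\frac{3}{5}) / [(k-\frac{1}{5}) (k+\frac{1}{2}) (k+1)] - poly over poly, x = \frac{3}{8} from leading terms; C = -12 at k = 0.


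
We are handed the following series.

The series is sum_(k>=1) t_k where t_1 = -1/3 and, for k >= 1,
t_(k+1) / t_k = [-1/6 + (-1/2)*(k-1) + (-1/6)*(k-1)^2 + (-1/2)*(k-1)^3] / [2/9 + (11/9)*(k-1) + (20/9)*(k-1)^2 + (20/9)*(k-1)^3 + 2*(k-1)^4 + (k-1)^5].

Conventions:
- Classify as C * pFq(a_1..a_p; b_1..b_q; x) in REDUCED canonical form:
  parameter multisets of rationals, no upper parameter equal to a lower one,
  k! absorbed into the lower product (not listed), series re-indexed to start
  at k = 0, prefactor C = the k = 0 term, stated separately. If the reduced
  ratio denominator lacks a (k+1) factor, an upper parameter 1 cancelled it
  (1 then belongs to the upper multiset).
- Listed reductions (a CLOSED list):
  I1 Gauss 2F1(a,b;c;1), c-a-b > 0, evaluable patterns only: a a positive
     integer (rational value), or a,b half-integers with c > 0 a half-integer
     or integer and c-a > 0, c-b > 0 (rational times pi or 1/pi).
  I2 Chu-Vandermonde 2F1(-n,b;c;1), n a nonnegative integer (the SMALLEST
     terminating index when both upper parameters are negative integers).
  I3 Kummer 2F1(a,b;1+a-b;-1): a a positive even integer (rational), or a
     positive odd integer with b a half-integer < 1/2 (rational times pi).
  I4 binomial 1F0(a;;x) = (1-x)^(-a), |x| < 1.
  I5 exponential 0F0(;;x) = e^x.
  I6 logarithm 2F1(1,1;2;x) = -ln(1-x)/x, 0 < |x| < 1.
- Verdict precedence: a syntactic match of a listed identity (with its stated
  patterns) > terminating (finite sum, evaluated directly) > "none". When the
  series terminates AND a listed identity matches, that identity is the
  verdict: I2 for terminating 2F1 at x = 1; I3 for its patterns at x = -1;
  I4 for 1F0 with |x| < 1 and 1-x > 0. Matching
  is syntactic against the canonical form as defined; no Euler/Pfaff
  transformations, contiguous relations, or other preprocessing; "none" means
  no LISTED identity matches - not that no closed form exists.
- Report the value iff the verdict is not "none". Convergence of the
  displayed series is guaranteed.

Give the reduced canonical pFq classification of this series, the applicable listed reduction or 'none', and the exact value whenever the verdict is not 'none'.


At argument -1/2: a 0F1 with upper {-}, lower {2/3}, scaled by C = -1/3. Verdict: none. A 0F1 with upper {-} fits none of I1-I6 at x = -1/2; the sum runs forever.

Key observation: from the first term -1/3: cancel k^2 + 1 from the displayed ratio first; then C = -1/3, x = -1/2.
Ratio: r(k) = (-1/2) * 1 / [(k+2/3) (k+1)] - rational; roots negated = parameters, x = (-1/2), C = -1/3.


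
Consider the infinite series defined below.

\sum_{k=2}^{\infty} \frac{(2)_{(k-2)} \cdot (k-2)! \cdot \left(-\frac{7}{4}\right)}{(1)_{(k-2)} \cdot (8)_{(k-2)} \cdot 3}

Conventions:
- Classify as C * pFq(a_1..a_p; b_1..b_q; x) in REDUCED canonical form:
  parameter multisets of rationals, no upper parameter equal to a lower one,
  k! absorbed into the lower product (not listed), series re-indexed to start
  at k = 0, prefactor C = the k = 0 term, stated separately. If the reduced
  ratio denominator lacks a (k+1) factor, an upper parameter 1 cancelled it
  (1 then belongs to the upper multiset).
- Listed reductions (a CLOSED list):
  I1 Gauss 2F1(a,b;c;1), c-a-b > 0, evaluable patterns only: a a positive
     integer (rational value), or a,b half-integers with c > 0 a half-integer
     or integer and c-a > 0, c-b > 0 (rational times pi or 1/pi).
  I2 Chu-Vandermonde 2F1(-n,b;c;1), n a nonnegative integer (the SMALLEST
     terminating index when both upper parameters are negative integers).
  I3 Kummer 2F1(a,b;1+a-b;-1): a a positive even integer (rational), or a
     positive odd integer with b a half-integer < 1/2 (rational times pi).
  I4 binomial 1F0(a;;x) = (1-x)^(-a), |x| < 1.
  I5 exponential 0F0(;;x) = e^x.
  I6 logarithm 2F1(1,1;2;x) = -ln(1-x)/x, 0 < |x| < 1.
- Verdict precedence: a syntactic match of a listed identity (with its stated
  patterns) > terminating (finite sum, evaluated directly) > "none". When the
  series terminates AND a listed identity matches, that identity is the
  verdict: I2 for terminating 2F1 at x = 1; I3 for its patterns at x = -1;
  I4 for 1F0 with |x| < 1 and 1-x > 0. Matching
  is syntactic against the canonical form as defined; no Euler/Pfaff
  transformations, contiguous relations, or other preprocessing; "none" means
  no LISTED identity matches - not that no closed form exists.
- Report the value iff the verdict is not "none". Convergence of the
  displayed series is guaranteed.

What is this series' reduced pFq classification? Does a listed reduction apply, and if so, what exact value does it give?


Key step: t_0 being -\frac{7}{12}, the constant factors (C = -7/12) combine into one prefactor.
Consecutive-term ratio: r(k) = 1 * (k+1) (k+2) / [(k+8) (k+1)] - rational in k. x = 1; t_0 = -\frac{7}{12}; negate the roots.

This is -\frac{7}{12} * 2F1(1, 2; 8; 1) in reduced canonical form. Verdict: Gauss's theorem (I1) fires (x = 1: the Gamma ratio telescopes since c-a-b = 5 > 0 and a = 1 in Z>0). Sum: -\frac{49}{60}.


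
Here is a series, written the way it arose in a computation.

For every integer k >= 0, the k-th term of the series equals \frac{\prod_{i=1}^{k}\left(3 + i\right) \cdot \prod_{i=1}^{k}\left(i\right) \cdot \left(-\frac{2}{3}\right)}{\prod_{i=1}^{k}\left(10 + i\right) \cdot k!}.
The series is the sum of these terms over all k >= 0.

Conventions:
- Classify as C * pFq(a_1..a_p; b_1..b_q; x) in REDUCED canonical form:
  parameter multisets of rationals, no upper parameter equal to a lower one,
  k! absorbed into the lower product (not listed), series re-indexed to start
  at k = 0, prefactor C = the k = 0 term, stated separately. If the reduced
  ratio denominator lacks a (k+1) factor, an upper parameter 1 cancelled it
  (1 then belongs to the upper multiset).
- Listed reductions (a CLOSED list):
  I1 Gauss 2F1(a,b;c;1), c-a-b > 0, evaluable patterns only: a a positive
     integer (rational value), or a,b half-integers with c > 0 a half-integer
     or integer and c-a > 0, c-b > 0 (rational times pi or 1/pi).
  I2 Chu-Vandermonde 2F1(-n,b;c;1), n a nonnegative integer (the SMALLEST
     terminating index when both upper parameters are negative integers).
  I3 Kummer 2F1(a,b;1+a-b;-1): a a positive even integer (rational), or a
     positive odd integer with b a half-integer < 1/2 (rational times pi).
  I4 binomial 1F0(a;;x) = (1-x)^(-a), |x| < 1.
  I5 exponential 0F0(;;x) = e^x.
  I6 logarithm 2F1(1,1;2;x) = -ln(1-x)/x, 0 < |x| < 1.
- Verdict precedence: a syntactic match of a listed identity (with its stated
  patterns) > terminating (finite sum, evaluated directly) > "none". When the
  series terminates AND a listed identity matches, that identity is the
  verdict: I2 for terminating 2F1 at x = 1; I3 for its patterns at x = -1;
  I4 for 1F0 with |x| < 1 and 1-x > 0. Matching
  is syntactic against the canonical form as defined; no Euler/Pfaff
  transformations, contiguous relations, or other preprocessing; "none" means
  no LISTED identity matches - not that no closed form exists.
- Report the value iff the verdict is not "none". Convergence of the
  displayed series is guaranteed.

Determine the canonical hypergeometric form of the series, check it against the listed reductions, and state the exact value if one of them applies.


Reduced: x = 1, 2F1, upper = {1, 4}, lower = {11}, C = -\frac{2}{3}. Verdict: the Gauss summation I1 matches (x = 1: the Gamma ratio telescopes since c-a-b = 6 > 0 and a = 1 in Z>0). Value: -\frac{10}{9}.

First insight: with t_0 = -\frac{2}{3}, the running product (prefactor -2/3) telescopes to a rising factorial.
Term ratio: r(k) = 1 * (k+1) (k+4) / [(k+11) (k+1)] - rational in k. x = 1; t_0 = -\frac{2}{3}; negate the roots.


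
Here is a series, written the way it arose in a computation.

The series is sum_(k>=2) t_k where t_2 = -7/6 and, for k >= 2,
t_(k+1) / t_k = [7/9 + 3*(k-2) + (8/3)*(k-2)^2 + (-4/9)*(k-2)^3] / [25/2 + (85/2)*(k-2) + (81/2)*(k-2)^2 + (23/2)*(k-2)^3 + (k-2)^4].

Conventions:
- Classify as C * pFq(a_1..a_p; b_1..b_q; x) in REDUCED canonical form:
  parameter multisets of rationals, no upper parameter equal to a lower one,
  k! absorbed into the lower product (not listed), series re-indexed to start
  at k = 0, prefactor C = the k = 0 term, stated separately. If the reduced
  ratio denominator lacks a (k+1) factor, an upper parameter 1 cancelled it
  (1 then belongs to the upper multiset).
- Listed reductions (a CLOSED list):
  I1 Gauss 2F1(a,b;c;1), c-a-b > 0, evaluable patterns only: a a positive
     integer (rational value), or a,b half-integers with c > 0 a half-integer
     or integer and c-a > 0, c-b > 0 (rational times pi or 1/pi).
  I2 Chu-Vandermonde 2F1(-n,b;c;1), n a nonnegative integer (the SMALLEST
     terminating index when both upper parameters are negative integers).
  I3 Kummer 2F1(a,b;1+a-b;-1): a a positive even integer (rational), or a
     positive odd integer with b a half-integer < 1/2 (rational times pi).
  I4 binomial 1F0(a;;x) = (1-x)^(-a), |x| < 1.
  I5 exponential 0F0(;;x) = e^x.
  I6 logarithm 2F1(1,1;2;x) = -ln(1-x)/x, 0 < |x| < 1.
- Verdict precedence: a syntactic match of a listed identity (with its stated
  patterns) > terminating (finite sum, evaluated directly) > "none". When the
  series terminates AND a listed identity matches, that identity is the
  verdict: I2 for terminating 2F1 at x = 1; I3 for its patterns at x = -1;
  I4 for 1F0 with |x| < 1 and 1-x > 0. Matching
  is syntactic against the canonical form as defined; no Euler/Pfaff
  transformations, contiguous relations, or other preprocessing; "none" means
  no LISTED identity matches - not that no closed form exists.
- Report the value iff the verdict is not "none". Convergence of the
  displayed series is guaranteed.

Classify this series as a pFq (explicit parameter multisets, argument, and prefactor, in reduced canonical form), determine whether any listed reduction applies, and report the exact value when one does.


Classification (C = -7/6): 2F2 with upper {-7, 1/2}, lower {5, 5}, argument x = -4/9. Verdict: terminating - no listed pattern fits, but -7 in the upper list cuts the series at k = 7; direct evaluation. Exact value: -2649555537283/2130812689500.

First insight: from the first term -7/6: factor the ratio over Q (C = -7/6): negated roots = parameters.
Term ratio: r(k) = (-4/9) * (k-7) (k+1/2) / [(k+5) (k+5) (k+1)] - rational; roots negated = parameters, x = (-4/9), C = -7/6.


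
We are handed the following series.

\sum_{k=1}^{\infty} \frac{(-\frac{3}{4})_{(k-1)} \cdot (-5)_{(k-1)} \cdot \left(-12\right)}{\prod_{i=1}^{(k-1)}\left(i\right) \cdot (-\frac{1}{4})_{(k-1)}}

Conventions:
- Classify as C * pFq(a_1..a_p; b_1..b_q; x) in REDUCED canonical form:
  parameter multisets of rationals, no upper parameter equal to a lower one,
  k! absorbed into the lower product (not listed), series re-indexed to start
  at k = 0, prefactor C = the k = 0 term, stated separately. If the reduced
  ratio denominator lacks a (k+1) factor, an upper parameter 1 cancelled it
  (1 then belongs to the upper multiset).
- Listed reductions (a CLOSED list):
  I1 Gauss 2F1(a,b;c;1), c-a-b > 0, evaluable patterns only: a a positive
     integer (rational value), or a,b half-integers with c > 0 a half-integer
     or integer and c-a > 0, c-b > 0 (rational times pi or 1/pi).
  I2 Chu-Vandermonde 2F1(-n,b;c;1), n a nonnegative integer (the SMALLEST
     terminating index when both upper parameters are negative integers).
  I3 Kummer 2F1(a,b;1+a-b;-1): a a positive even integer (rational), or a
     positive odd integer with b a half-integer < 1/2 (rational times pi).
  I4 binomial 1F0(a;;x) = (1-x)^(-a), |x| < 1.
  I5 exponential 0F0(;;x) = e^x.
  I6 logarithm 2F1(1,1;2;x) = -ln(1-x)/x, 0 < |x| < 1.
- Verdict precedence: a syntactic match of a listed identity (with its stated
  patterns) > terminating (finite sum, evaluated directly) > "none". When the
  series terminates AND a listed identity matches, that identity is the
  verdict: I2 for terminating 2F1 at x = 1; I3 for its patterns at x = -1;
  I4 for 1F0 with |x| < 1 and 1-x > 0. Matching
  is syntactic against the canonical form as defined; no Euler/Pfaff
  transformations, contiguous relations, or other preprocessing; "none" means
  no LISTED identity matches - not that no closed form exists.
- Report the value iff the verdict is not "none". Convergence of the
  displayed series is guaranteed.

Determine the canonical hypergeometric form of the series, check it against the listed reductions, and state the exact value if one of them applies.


Prefactor -12, argument 1: 2F1 with upper {-5, -\frac{3}{4}} over lower {-\frac{1}{4}}. Verdict: Vandermonde's identity (I2) applies (terminating 2F1 at x = 1 with n = 5, b = -3/4, c = -\frac{1}{4}). Hence: \frac{1152}{11}.

Key observation: t_0 being -12, the product of the first k integers (C = -12, x = 1) is k!.
Ratio: r(k) = 1 * (k-5) (k-\frac{3}{4}) / [(k-\frac{1}{4}) (k+1)] ; factor over Q: parameters, x = 1, and C = -12.


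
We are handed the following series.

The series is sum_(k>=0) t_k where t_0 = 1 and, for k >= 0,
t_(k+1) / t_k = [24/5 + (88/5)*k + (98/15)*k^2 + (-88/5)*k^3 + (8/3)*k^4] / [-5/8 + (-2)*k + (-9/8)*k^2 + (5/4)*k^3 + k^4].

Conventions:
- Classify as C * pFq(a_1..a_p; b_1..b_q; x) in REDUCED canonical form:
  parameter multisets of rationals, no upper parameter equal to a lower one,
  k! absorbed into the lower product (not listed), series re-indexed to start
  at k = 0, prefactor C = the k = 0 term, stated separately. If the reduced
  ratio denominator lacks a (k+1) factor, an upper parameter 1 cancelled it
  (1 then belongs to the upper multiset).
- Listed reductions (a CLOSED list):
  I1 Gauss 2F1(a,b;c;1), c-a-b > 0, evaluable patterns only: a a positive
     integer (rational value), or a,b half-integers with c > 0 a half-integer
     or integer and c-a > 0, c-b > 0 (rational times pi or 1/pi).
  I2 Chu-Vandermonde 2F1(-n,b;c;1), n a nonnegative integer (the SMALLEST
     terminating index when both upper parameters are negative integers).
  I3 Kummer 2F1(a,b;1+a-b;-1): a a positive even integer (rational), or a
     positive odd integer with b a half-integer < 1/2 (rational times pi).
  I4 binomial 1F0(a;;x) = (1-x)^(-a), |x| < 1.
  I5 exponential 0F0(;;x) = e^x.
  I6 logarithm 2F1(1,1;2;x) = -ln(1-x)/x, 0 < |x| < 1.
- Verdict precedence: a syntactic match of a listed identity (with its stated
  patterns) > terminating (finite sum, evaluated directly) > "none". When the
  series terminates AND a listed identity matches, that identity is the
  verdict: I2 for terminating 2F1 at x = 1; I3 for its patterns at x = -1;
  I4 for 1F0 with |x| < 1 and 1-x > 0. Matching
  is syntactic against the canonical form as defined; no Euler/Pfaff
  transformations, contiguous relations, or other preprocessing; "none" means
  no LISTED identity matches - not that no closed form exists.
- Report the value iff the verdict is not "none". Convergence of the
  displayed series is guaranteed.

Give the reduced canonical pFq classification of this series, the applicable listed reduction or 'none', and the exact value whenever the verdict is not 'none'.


Prefactor 1, argument 8/3: 3F2 with upper {-6, -3/2, 2/5} over lower {-5/4, 1}. Verdict: terminating - no listed pattern fits, but -6 in the upper list cuts the series at k = 6; direct evaluation. Exact value: 671471729/31640625.

The tell: t_0 being 1, the expanded ratio factors over Q; prefactor 1, roots give parameters.
Ratio: r(k) = (8/3) * (k-6) (k-3/2) (k+2/5) / [(k-5/4) (k+1) (k+1)] ; factor over Q: parameters, x = (8/3), and C = 1.


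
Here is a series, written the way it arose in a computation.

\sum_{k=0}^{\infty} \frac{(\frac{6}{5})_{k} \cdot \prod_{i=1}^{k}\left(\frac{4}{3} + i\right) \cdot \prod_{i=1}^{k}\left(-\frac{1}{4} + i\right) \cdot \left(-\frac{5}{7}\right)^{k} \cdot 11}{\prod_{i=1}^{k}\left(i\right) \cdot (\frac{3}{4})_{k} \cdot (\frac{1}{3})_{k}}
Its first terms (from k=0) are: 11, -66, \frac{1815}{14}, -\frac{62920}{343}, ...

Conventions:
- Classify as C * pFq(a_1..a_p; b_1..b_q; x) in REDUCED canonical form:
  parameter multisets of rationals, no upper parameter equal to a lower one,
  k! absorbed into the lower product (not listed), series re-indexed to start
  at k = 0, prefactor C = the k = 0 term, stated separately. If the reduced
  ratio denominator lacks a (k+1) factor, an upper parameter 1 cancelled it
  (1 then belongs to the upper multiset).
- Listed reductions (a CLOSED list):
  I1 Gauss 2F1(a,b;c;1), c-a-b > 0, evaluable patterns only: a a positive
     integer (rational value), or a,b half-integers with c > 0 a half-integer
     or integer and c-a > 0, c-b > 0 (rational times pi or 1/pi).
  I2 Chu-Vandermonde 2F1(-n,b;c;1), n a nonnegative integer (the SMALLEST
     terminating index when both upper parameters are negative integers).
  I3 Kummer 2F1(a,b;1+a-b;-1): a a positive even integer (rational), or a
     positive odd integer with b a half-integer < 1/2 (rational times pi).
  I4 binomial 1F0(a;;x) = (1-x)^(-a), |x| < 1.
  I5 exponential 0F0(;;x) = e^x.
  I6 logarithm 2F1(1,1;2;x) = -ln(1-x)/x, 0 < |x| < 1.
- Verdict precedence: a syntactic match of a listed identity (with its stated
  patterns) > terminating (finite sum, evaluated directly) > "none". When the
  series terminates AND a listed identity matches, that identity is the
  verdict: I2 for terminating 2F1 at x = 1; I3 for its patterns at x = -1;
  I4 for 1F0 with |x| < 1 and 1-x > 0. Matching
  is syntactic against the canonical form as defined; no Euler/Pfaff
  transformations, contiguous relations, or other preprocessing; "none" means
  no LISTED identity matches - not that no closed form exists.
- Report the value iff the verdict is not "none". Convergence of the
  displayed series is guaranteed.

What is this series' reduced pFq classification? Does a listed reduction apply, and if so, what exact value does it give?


x = -\frac{5}{7} here; the reduced form reads 2F1, upper {\frac{6}{5}, \frac{7}{3}}, lower {\frac{1}{3}}, C = 11. Verdict: none - this 2F1 at x = -\frac{5}{7} matches no listed pattern, and upper {\frac{6}{5}, \frac{7}{3}} holds no stopper.

Key observation: x = -\frac{5}{7} and the parameter 3/4 appears in both the upper and lower lists and cancels.
Adjacent-term ratio: r(k) = -\frac{5}{7} * (k+\frac{6}{5}) (k+\frac{7}{3}) / [(k+\frac{1}{3}) (k+1)] - rational in k, leading ratio -\frac{5}{7}; with t_0 = 11, classification follows.


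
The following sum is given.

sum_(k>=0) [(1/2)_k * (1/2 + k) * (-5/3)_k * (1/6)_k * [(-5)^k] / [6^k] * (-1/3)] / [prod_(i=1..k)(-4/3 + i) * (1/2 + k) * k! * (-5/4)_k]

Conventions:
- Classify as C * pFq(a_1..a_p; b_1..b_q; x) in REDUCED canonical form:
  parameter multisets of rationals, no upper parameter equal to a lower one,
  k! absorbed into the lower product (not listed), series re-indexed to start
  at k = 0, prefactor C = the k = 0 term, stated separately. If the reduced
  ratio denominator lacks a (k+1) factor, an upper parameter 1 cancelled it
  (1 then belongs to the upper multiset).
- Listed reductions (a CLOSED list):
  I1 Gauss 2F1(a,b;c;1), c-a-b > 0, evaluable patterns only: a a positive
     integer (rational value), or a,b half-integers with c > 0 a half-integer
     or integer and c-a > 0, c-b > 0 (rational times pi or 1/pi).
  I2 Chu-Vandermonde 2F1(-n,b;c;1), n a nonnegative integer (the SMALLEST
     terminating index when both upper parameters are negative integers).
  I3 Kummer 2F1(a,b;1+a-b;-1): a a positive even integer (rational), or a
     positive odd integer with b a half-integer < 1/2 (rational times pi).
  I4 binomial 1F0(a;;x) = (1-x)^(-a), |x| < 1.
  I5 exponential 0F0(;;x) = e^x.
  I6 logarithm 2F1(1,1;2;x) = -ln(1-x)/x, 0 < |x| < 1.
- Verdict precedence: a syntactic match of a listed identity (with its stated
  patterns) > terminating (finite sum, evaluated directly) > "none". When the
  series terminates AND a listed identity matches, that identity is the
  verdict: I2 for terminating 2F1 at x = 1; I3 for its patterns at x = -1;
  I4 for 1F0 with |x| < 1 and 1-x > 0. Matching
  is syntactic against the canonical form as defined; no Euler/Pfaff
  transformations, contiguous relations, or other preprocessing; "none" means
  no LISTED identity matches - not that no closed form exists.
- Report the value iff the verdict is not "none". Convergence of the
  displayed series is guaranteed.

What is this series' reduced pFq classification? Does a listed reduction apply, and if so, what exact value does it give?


x = -5/6 here; the reduced form reads 3F2, upper {-5/3, 1/6, 1/2}, lower {-5/4, -1/3}, C = -1/3. Verdict: none - at argument -5/6 the multisets {-5/3, 1/6, 1/2} ; {-5/4, -1/3} match no listed identity.

Key observation: from the first term -1/3: k + 1/2 divides numerator and denominator alike; C = -1/3 after cancelling.
Adjacent-term ratio: r(k) = (-5/6) * (k-5/3) (k+1/6) (k+1/2) / [(k-5/4) (k-1/3) (k+1)] - rational; roots negated = parameters, x = (-5/6), C = -1/3.


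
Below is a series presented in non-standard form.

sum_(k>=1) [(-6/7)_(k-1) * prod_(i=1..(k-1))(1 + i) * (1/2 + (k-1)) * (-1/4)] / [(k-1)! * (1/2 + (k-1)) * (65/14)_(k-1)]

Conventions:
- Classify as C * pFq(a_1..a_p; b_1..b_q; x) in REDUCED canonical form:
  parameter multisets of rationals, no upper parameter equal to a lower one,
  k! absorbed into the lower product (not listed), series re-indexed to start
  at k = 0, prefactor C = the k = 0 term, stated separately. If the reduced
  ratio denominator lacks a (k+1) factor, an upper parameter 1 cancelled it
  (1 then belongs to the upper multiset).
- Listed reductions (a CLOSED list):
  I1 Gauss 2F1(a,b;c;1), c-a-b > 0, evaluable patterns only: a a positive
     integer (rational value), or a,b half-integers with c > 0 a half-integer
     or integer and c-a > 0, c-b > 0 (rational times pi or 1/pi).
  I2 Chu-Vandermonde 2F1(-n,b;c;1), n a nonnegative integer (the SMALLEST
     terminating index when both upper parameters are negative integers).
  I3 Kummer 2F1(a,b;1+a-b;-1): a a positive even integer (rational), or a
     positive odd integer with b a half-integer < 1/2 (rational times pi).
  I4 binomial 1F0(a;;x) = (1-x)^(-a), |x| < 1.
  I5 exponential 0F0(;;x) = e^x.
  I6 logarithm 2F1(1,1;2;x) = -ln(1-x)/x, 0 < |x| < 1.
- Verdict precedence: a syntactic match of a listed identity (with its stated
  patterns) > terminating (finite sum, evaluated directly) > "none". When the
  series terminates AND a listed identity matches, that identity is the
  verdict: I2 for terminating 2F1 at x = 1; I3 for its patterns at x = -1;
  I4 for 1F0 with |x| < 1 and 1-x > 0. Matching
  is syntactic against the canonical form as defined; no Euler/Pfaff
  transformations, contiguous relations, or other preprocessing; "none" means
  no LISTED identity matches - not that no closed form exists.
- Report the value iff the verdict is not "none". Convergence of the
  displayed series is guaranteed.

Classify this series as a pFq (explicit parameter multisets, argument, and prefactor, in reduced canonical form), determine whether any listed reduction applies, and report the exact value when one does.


Prefactor -1/4, argument 1: 2F1 with upper {-6/7, 2} over lower {65/14}. Verdict: Gauss (I1, integer-parameter pattern) matches (x = 1: the Gamma ratio telescopes since c-a-b = 7/2 > 0 and a = 2 in Z>0). Its exact value is -629/4116.

The tell: x = 1 and the running product (C = -1/4, x = 1) telescopes to a rising factorial.
Step ratio: r(k) = 1 * (k-6/7) (k+2) / [(k+65/14) (k+1)] - poly over poly, x = 1 from leading terms; C = -1/4 at k = 0.


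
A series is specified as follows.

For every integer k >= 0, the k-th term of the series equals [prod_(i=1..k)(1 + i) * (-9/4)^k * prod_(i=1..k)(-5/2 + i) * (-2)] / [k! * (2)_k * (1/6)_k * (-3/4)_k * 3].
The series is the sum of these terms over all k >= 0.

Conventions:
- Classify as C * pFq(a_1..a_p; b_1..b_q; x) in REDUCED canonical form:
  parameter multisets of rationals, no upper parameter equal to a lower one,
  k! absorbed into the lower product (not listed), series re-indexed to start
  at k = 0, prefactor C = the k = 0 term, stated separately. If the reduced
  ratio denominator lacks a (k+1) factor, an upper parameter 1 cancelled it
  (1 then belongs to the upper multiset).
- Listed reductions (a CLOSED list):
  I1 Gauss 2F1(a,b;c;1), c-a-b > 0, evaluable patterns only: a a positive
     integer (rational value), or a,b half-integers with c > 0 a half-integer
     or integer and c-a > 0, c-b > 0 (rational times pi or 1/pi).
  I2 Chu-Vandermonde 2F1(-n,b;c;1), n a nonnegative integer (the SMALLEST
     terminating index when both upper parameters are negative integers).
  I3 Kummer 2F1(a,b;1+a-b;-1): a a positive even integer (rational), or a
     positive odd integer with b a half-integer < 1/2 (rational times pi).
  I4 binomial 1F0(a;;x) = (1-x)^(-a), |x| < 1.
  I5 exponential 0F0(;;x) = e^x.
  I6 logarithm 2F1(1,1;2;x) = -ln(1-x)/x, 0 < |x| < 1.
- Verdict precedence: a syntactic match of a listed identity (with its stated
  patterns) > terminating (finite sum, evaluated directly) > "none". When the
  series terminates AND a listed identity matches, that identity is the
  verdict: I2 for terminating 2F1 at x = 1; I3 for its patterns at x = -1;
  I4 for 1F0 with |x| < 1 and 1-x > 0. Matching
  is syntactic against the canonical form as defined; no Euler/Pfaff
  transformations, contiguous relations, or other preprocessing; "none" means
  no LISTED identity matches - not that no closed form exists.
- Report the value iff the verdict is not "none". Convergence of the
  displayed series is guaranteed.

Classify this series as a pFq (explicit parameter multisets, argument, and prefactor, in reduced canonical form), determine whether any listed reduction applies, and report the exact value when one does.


At argument -9/4: a 1F2 with upper {-3/2}, lower {-3/4, 1/6}, scaled by C = -2/3. Verdict: none here - no I1-I6 shape fits x = -9/4 with lower {-3/4, 1/6}.

Key observation: from the first term -2/3: the running product (prefactor -2/3) telescopes to a rising factorial.
Ratio: r(k) = (-9/4) * (k-3/2) / [(k-3/4) (k+1/6) (k+1)] - poly over poly, x = (-9/4) from leading terms; C = -2/3 at k = 0.
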